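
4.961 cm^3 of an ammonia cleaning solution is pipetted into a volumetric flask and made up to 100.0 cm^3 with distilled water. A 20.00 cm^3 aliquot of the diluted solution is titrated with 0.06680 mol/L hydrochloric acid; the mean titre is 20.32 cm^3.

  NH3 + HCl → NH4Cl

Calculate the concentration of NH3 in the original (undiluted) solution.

1.368 mol/L

n(HCl) = 0.02032 × 0.06680 = 1.357 × 10^-3 mol
n(NH3) in the aliquot = 1.357 × 10^-3 mol (1:1 ratio)
[NH3]_dilute = 1.357 × 10^-3 / 0.02000 = 0.06787 mol/L
Dilution factor = 100.0 / 4.961 = 20.16
[NH3]_stock = 0.06787 × 20.16 = 1.368 mol/L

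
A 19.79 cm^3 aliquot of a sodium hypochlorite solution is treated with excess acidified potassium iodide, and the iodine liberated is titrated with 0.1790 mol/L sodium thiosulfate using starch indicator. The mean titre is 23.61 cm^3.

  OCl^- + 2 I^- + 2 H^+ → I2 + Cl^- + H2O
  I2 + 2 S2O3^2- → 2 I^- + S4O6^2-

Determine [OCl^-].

n(S2O3^2-) = 0.02361 × 0.1790 = 4.226 × 10^-3 mol
n(I2) = n(S2O3^2-)/2 = 2.113 × 10^-3 mol
n(OCl^-) in the aliquot = 2.113 × 10^-3 mol (1:1 ratio)
[OCl^-] = 2.113 × 10^-3 / 0.01979 = 0.1068 mol/L

0.1068 mol/L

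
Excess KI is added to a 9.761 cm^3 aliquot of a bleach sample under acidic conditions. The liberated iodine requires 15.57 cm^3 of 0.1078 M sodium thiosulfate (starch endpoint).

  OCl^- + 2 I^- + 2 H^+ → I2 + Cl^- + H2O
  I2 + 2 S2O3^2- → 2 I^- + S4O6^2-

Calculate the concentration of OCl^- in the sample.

n(S2O3^2-) = 0.01557 × 0.1078 = 1.678 × 10^-3 mol
n(I2) = n(S2O3^2-)/2 = 8.392 × 10^-4 mol
n(OCl^-) in the aliquot = 8.392 × 10^-4 mol (1:1 ratio)
[OCl^-] = 8.392 × 10^-4 / 0.009761 = 0.08598 mol/L

0.08598 M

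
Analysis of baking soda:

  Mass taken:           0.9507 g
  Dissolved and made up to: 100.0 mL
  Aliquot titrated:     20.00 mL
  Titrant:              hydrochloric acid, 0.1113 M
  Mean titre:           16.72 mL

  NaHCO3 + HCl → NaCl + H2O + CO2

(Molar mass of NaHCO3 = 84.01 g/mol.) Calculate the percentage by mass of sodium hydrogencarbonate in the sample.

n(HCl) per titration = 0.01672 × 0.1113 = 1.861 × 10^-3 mol
n(NaHCO3) in each aliquot = 1.861 × 10^-3 mol (1:1 ratio)
n(NaHCO3) in the whole flask = 1.861 × 10^-3 × 100.0/20.00 = 9.305 × 10^-3 mol
mass of NaHCO3 = 9.305 × 10^-3 × 84.01 = 0.7817 g
% NaHCO3 = 0.7817 / 0.9507 × 100 = 82.22 %

82.22 %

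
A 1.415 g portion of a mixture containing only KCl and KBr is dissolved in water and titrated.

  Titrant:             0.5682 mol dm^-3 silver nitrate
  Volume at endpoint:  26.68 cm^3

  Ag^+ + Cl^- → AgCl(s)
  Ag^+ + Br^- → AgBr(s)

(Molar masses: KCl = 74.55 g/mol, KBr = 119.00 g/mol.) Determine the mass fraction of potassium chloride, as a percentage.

46.11 %

n(AgNO3) = 0.02668 × 0.5682 = 0.01516 mol
Let x = n(KCl), y = n(KBr).
Titrant: 1x + 1y = 0.01516;  mass: 74.55x + 119.00y = 1.415
Solving, x = 8.751 × 10^-3 mol, y = 6.408 × 10^-3 mol
mass of KCl = 8.751 × 10^-3 × 74.55 = 0.6524 g
% KCl = 0.6524 / 1.415 × 100 = 46.11 %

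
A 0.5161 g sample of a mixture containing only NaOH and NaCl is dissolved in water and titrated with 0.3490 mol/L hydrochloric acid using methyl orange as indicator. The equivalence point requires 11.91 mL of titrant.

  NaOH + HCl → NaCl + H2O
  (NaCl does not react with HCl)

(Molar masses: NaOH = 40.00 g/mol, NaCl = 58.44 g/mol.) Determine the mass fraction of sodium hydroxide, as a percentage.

32.22 %

n(HCl) = 0.01191 × 0.3490 = 4.157 × 10^-3 mol
Let x = n(NaOH), y = n(NaCl).
Titrant: 1x = 4.157 × 10^-3;  mass: 40.00x + 58.44y = 0.5161
Solving, x = 4.157 × 10^-3 mol, y = 5.986 × 10^-3 mol
mass of NaOH = 4.157 × 10^-3 × 40.00 = 0.1663 g
% NaOH = 0.1663 / 0.5161 × 100 = 32.22 %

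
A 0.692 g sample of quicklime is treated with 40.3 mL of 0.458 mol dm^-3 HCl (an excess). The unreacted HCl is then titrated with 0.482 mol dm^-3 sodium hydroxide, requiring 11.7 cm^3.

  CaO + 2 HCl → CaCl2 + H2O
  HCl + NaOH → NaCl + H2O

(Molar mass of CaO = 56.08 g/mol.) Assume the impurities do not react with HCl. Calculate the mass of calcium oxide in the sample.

0.359 g

n(HCl) added = 0.0403 × 0.458 = 0.0185 mol
n(NaOH) used in back-titration = 0.0117 × 0.482 = 5.64 × 10^-3 mol
n(HCl) left over = 5.64 × 10^-3 mol (1:1 ratio)
n(HCl) consumed by analyte = 0.0185 − 5.64 × 10^-3 = 0.0128 mol
From the 1:2 ratio, n(CaO) = 1/2 × 0.0128 = 6.41 × 10^-3 mol
mass of CaO = 6.41 × 10^-3 × 56.08 = 0.359 g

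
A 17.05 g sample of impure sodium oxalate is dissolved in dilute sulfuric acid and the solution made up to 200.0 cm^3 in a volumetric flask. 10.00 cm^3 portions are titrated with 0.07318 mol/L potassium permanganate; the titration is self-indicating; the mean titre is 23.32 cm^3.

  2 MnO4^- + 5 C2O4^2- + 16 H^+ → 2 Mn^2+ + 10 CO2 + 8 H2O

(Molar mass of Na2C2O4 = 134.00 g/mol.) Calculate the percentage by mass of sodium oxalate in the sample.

n(KMnO4) per titration = 0.02332 × 0.07318 = 1.707 × 10^-3 mol
From the 5:2 ratio, n(Na2C2O4) in each aliquot = 5/2 × 1.707 × 10^-3 = 4.266 × 10^-3 mol
n(Na2C2O4) in the whole flask = 4.266 × 10^-3 × 200.0/10.00 = 0.08533 mol
mass of Na2C2O4 = 0.08533 × 134.00 = 11.43 g
% Na2C2O4 = 11.43 / 17.05 × 100 = 67.06 %

67.06 %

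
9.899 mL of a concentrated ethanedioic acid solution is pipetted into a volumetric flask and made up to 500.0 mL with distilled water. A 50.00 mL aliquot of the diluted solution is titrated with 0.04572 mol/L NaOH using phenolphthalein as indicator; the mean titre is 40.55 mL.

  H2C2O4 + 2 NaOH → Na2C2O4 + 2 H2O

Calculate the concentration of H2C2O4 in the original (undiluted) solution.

0.9364 mol/L

n(NaOH) = 0.04055 × 0.04572 = 1.854 × 10^-3 mol
From the 1:2 ratio, n(H2C2O4) in the aliquot = 1/2 × 1.854 × 10^-3 = 9.270 × 10^-4 mol
[H2C2O4]_dilute = 9.270 × 10^-4 / 0.05000 = 0.01854 mol/L
Dilution factor = 500.0 / 9.899 = 50.51
[H2C2O4]_stock = 0.01854 × 50.51 = 0.9364 mol/L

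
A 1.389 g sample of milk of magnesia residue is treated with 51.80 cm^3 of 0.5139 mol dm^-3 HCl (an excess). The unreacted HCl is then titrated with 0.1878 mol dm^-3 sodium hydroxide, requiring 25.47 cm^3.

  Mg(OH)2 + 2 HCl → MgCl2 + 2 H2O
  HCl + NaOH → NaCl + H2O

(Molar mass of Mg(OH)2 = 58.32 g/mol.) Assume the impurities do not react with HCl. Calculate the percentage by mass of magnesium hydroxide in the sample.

45.84 %

n(HCl) added = 0.05180 × 0.5139 = 0.02662 mol
n(NaOH) used in back-titration = 0.02547 × 0.1878 = 4.783 × 10^-3 mol
n(HCl) left over = 4.783 × 10^-3 mol (1:1 ratio)
n(HCl) consumed by analyte = 0.02662 − 4.783 × 10^-3 = 0.02184 mol
From the 1:2 ratio, n(Mg(OH)2) = 1/2 × 0.02184 = 0.01092 mol
mass of Mg(OH)2 = 0.01092 × 58.32 = 0.6368 g
% Mg(OH)2 = 0.6368 / 1.389 × 100 = 45.84 %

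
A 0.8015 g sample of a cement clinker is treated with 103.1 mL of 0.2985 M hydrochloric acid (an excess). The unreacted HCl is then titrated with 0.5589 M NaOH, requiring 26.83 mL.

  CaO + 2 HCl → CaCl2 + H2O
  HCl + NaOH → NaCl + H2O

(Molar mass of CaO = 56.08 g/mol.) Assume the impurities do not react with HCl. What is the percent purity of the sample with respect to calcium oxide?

55.21 %

n(HCl) added = 0.1031 × 0.2985 = 0.03078 mol
n(NaOH) used in back-titration = 0.02683 × 0.5589 = 0.01500 mol
n(HCl) left over = 0.01500 mol (1:1 ratio)
n(HCl) consumed by analyte = 0.03078 − 0.01500 = 0.01578 mol
From the 1:2 ratio, n(CaO) = 1/2 × 0.01578 = 7.890 × 10^-3 mol
mass of CaO = 7.890 × 10^-3 × 56.08 = 0.4425 g
% CaO = 0.4425 / 0.8015 × 100 = 55.21 %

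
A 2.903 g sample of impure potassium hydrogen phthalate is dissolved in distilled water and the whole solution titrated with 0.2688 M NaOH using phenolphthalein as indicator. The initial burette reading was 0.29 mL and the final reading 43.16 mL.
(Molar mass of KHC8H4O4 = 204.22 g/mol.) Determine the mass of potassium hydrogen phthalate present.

KHC8H4O4 + NaOH → KNaC8H4O4 + H2O
n(NaOH) = 0.04287 L × 0.2688 mol/L = 0.01152 mol
n(KHC8H4O4) = 0.01152 mol (1:1 ratio)
mass of KHC8H4O4 = 0.01152 × 204.22 g/mol = 2.353 g

2.353 g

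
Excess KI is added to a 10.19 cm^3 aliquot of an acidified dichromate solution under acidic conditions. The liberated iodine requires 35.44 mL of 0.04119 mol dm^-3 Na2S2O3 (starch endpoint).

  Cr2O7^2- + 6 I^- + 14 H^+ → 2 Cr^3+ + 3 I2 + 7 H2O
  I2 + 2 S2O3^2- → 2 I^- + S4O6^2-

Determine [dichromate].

n(S2O3^2-) = 0.03544 × 0.04119 = 1.460 × 10^-3 mol
n(I2) = n(S2O3^2-)/2 = 7.299 × 10^-4 mol
From the 1:3 ratio, n(Cr2O7^2-) in the aliquot = 1/3 × 7.299 × 10^-4 = 2.433 × 10^-4 mol
[Cr2O7^2-] = 2.433 × 10^-4 / 0.01019 = 0.02388 mol/L

0.02388 mol/L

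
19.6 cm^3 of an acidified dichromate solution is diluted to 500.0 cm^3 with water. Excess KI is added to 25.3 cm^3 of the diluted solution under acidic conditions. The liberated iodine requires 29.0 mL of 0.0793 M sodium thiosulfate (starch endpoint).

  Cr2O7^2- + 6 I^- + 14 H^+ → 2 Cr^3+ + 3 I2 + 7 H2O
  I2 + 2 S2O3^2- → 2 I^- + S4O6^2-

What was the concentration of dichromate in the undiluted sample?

0.386 M

n(S2O3^2-) = 0.0290 × 0.0793 = 2.30 × 10^-3 mol
n(I2) = n(S2O3^2-)/2 = 1.15 × 10^-3 mol
From the 1:3 ratio, n(Cr2O7^2-) in the aliquot = 1/3 × 1.15 × 10^-3 = 3.83 × 10^-4 mol
[Cr2O7^2-]_dilute = 3.83 × 10^-4 / 0.0253 = 0.0151 mol/L
[Cr2O7^2-]_original = 0.0151 × 500.0/19.6 = 0.386 mol/L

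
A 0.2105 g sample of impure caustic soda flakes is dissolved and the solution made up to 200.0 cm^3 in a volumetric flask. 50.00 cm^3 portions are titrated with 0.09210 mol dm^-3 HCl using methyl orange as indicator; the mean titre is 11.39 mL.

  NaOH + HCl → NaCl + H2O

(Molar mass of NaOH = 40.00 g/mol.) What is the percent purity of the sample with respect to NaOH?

79.74 %

n(HCl) per titration = 0.01139 × 0.09210 = 1.049 × 10^-3 mol
n(NaOH) in each aliquot = 1.049 × 10^-3 mol (1:1 ratio)
n(NaOH) in the whole flask = 1.049 × 10^-3 × 200.0/50.00 = 4.196 × 10^-3 mol
mass of NaOH = 4.196 × 10^-3 × 40.00 = 0.1678 g
% NaOH = 0.1678 / 0.2105 × 100 = 79.74 %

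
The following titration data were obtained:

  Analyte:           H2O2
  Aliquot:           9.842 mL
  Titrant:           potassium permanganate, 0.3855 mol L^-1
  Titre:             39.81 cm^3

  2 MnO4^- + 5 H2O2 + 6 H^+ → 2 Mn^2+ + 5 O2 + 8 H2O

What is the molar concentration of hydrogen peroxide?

n(KMnO4) = 0.03981 L × 0.3855 mol/L = 0.01535 mol
From the 5:2 mole ratio, n(H2O2) = 5/2 × 0.01535 = 0.03837 mol
[H2O2] = 0.03837 mol / 0.009842 L = 3.898 mol/L

3.898 mol/L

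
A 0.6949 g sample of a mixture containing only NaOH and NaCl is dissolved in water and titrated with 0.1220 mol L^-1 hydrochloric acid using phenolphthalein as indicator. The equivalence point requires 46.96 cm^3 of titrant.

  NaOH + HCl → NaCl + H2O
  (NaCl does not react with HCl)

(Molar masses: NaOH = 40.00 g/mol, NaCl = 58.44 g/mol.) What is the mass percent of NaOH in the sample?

n(HCl) = 0.04696 × 0.1220 = 5.729 × 10^-3 mol
Let x = n(NaOH), y = n(NaCl).
Titrant: 1x = 5.729 × 10^-3;  mass: 40.00x + 58.44y = 0.6949
Solving, x = 5.729 × 10^-3 mol, y = 7.969 × 10^-3 mol
mass of NaOH = 5.729 × 10^-3 × 40.00 = 0.2292 g
% NaOH = 0.2292 / 0.6949 × 100 = 32.98 %

32.98 %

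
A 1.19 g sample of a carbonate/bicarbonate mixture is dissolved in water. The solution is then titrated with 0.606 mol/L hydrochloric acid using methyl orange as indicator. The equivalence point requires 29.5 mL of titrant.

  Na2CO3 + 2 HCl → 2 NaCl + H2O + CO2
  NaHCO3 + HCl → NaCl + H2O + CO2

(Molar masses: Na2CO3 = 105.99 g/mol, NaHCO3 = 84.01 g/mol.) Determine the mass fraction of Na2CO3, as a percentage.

n(HCl) = 0.0295 × 0.606 = 0.0179 mol
Let x = n(Na2CO3), y = n(NaHCO3).
Titrant: 2x + 1y = 0.0179;  mass: 105.99x + 84.01y = 1.19
Solving, x = 5.03 × 10^-3 mol, y = 7.82 × 10^-3 mol
mass of Na2CO3 = 5.03 × 10^-3 × 105.99 = 0.533 g
% Na2CO3 = 0.533 / 1.19 × 100 = 44.8 %

44.8 %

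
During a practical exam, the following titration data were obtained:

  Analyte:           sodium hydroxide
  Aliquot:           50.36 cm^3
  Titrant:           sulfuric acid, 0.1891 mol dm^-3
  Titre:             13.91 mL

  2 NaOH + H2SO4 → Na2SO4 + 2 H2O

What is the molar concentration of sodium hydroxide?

0.1045 mol/L

n(H2SO4) = 0.01391 L × 0.1891 mol/L = 2.630 × 10^-3 mol
From the 2:1 mole ratio, n(NaOH) = 2/1 × 2.630 × 10^-3 = 5.261 × 10^-3 mol
[NaOH] = 5.261 × 10^-3 mol / 0.05036 L = 0.1045 mol/L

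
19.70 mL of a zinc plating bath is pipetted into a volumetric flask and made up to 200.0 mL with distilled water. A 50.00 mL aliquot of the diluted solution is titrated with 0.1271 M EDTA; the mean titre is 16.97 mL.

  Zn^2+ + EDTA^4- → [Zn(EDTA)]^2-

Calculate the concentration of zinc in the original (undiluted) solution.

n(EDTA) = 0.01697 × 0.1271 = 2.157 × 10^-3 mol
n(Zn2+) in the aliquot = 2.157 × 10^-3 mol (1:1 ratio)
[Zn2+]_dilute = 2.157 × 10^-3 / 0.05000 = 0.04314 mol/L
Dilution factor = 200.0 / 19.70 = 10.15
[Zn2+]_stock = 0.04314 × 10.15 = 0.4379 mol/L

0.4379 M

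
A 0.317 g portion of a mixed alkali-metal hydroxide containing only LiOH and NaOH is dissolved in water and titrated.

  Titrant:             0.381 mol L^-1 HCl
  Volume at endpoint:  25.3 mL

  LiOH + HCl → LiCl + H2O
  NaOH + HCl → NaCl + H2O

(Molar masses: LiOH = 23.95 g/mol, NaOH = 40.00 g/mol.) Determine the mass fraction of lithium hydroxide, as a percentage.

32.3 %

n(HCl) = 0.0253 × 0.381 = 9.64 × 10^-3 mol
Let x = n(LiOH), y = n(NaOH).
Titrant: 1x + 1y = 9.64 × 10^-3;  mass: 23.95x + 40.00y = 0.317
Solving, x = 4.27 × 10^-3 mol, y = 5.37 × 10^-3 mol
mass of LiOH = 4.27 × 10^-3 × 23.95 = 0.102 g
% LiOH = 0.102 / 0.317 × 100 = 32.3 %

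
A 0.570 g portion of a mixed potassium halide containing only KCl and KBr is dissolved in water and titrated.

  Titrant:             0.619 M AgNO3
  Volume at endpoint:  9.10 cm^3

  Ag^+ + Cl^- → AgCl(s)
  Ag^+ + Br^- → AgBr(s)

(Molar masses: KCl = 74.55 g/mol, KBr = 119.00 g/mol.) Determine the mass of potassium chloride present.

n(AgNO3) = 0.00910 × 0.619 = 5.63 × 10^-3 mol
Let x = n(KCl), y = n(KBr).
Titrant: 1x + 1y = 5.63 × 10^-3;  mass: 74.55x + 119.00y = 0.570
Solving, x = 2.26 × 10^-3 mol, y = 3.38 × 10^-3 mol
mass of KCl = 2.26 × 10^-3 × 74.55 = 0.168 g

0.168 g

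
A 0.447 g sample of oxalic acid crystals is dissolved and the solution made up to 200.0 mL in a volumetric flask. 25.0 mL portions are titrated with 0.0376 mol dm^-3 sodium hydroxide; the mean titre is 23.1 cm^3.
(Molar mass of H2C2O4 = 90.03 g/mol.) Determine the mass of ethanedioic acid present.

H2C2O4 + 2 NaOH → Na2C2O4 + 2 H2O
n(NaOH) per titration = 0.0231 × 0.0376 = 8.69 × 10^-4 mol
From the 1:2 ratio, n(H2C2O4) in each aliquot = 1/2 × 8.69 × 10^-4 = 4.34 × 10^-4 mol
n(H2C2O4) in the whole flask = 4.34 × 10^-4 × 200.0/25.0 = 3.47 × 10^-3 mol
mass of H2C2O4 = 3.47 × 10^-3 × 90.03 = 0.313 g

0.313 g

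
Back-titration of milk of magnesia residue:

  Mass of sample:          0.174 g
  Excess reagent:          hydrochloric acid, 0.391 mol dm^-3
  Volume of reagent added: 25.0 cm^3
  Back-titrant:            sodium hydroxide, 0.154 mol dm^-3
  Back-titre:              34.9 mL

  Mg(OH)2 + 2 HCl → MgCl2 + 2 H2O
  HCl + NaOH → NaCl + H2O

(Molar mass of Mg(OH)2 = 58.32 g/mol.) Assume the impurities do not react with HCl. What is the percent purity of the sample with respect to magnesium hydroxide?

n(HCl) added = 0.0250 × 0.391 = 9.78 × 10^-3 mol
n(NaOH) used in back-titration = 0.0349 × 0.154 = 5.37 × 10^-3 mol
n(HCl) left over = 5.37 × 10^-3 mol (1:1 ratio)
n(HCl) consumed by analyte = 9.78 × 10^-3 − 5.37 × 10^-3 = 4.40 × 10^-3 mol
From the 1:2 ratio, n(Mg(OH)2) = 1/2 × 4.40 × 10^-3 = 2.20 × 10^-3 mol
mass of Mg(OH)2 = 2.20 × 10^-3 × 58.32 = 0.128 g
% Mg(OH)2 = 0.128 / 0.174 × 100 = 73.7 %

73.7 %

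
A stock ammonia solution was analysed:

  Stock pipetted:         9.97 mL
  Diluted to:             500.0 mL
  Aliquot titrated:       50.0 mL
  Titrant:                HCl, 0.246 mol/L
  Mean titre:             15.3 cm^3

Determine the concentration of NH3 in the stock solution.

NH3 + HCl → NH4Cl
n(HCl) = 0.0153 × 0.246 = 3.76 × 10^-3 mol
n(NH3) in the aliquot = 3.76 × 10^-3 mol (1:1 ratio)
[NH3]_dilute = 3.76 × 10^-3 / 0.0500 = 0.0753 mol/L
Dilution factor = 500.0 / 9.97 = 50.15
[NH3]_stock = 0.0753 × 50.15 = 3.78 mol/L

3.78 mol/L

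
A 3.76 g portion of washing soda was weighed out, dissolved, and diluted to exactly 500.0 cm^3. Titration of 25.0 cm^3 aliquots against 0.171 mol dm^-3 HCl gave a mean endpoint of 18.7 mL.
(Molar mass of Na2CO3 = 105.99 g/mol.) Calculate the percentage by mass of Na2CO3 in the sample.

Na2CO3 + 2 HCl → 2 NaCl + H2O + CO2
n(HCl) per titration = 0.0187 × 0.171 = 3.20 × 10^-3 mol
From the 1:2 ratio, n(Na2CO3) in each aliquot = 1/2 × 3.20 × 10^-3 = 1.60 × 10^-3 mol
n(Na2CO3) in the whole flask = 1.60 × 10^-3 × 500.0/25.0 = 0.0320 mol
mass of Na2CO3 = 0.0320 × 105.99 = 3.39 g
% Na2CO3 = 3.39 / 3.76 × 100 = 90.1 %

90.1 %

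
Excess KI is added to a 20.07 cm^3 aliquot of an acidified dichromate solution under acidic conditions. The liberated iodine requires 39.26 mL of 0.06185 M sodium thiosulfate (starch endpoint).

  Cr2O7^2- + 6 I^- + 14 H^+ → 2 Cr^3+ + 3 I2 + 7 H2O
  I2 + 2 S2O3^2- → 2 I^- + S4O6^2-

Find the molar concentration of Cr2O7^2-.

n(S2O3^2-) = 0.03926 × 0.06185 = 2.428 × 10^-3 mol
n(I2) = n(S2O3^2-)/2 = 1.214 × 10^-3 mol
From the 1:3 ratio, n(Cr2O7^2-) in the aliquot = 1/3 × 1.214 × 10^-3 = 4.047 × 10^-4 mol
[Cr2O7^2-] = 4.047 × 10^-4 / 0.02007 = 0.02016 mol/L

0.02016 M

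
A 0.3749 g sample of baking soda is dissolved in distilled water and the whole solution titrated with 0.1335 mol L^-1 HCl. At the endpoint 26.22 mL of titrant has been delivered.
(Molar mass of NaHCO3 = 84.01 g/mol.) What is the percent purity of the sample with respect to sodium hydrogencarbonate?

78.44 %

NaHCO3 + HCl → NaCl + H2O + CO2
n(HCl) = 0.02622 L × 0.1335 mol/L = 3.500 × 10^-3 mol
n(NaHCO3) = 3.500 × 10^-3 mol (1:1 ratio)
mass of NaHCO3 = 3.500 × 10^-3 × 84.01 g/mol = 0.2941 g
% NaHCO3 = 0.2941 / 0.3749 × 100 = 78.44 %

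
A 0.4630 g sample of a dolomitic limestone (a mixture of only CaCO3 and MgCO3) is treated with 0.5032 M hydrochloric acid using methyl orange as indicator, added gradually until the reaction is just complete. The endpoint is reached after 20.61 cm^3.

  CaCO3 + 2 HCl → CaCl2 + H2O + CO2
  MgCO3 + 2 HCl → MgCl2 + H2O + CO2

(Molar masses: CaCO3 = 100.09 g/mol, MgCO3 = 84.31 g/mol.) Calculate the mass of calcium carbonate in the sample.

0.1637 g

n(HCl) = 0.02061 × 0.5032 = 0.01037 mol
Let x = n(CaCO3), y = n(MgCO3).
Titrant: 2x + 2y = 0.01037;  mass: 100.09x + 84.31y = 0.4630
Solving, x = 1.636 × 10^-3 mol, y = 3.550 × 10^-3 mol
mass of CaCO3 = 1.636 × 10^-3 × 100.09 = 0.1637 g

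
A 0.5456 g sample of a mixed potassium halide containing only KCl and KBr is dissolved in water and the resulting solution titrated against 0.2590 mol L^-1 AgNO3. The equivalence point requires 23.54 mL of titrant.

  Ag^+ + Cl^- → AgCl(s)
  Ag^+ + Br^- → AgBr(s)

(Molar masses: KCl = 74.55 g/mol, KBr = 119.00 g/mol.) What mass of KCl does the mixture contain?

n(AgNO3) = 0.02354 × 0.2590 = 6.097 × 10^-3 mol
Let x = n(KCl), y = n(KBr).
Titrant: 1x + 1y = 6.097 × 10^-3;  mass: 74.55x + 119.00y = 0.5456
Solving, x = 4.048 × 10^-3 mol, y = 2.049 × 10^-3 mol
mass of KCl = 4.048 × 10^-3 × 74.55 = 0.3018 g

0.3018 g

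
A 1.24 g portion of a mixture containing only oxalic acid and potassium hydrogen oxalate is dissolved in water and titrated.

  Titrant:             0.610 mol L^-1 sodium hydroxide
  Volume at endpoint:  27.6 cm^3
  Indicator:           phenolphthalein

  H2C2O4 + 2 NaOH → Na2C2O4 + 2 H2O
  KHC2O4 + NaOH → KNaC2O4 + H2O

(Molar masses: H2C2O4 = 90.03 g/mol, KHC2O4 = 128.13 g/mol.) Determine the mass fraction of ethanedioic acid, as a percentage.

40.1 %

n(NaOH) = 0.0276 × 0.610 = 0.0168 mol
Let x = n(H2C2O4), y = n(KHC2O4).
Titrant: 2x + 1y = 0.0168;  mass: 90.03x + 128.13y = 1.24
Solving, x = 5.52 × 10^-3 mol, y = 5.80 × 10^-3 mol
mass of H2C2O4 = 5.52 × 10^-3 × 90.03 = 0.497 g
% H2C2O4 = 0.497 / 1.24 × 100 = 40.1 %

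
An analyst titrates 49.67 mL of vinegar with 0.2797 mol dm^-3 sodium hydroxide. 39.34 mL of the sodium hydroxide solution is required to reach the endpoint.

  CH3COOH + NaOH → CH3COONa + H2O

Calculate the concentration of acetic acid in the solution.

n(NaOH) = 0.03934 L × 0.2797 mol/L = 0.01100 mol
n(CH3COOH) = 0.01100 mol (1:1 mole ratio)
[CH3COOH] = 0.01100 mol / 0.04967 L = 0.2215 mol/L

0.2215 mol/L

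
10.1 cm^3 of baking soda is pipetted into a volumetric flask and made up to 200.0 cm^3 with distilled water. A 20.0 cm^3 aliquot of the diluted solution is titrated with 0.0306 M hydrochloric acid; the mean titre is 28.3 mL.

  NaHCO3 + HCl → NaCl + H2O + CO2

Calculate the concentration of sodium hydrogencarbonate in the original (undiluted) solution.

n(HCl) = 0.0283 × 0.0306 = 8.66 × 10^-4 mol
n(NaHCO3) in the aliquot = 8.66 × 10^-4 mol (1:1 ratio)
[NaHCO3]_dilute = 8.66 × 10^-4 / 0.0200 = 0.0433 mol/L
Dilution factor = 200.0 / 10.1 = 19.80
[NaHCO3]_stock = 0.0433 × 19.80 = 0.857 mol/L

0.857 M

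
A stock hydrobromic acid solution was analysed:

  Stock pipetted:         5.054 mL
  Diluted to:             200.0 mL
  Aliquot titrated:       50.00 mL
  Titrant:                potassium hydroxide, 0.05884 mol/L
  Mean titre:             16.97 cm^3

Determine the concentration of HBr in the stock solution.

HBr + KOH → KBr + H2O
n(KOH) = 0.01697 × 0.05884 = 9.985 × 10^-4 mol
n(HBr) in the aliquot = 9.985 × 10^-4 mol (1:1 ratio)
[HBr]_dilute = 9.985 × 10^-4 / 0.05000 = 0.01997 mol/L
Dilution factor = 200.0 / 5.054 = 39.57
[HBr]_stock = 0.01997 × 39.57 = 0.7903 mol/L

0.7903 mol/L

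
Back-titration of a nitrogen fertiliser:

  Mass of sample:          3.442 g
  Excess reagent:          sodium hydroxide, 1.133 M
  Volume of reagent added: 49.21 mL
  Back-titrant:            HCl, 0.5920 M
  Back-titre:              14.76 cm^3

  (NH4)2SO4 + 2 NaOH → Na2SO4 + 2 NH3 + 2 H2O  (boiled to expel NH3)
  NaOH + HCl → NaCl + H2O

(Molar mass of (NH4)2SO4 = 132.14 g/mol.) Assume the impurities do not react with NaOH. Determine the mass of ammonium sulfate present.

n(NaOH) added = 0.04921 × 1.133 = 0.05575 mol
n(HCl) used in back-titration = 0.01476 × 0.5920 = 8.738 × 10^-3 mol
n(NaOH) left over = 8.738 × 10^-3 mol (1:1 ratio)
n(NaOH) consumed by analyte = 0.05575 − 8.738 × 10^-3 = 0.04702 mol
From the 1:2 ratio, n((NH4)2SO4) = 1/2 × 0.04702 = 0.02351 mol
mass of (NH4)2SO4 = 0.02351 × 132.14 = 3.106 g

3.106 g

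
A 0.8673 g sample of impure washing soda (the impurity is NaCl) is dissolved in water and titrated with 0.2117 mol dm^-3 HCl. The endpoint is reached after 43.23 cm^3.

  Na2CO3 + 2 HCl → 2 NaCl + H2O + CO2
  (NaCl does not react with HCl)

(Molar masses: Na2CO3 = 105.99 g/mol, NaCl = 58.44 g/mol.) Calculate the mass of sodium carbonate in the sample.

n(HCl) = 0.04323 × 0.2117 = 9.152 × 10^-3 mol
Let x = n(Na2CO3), y = n(NaCl).
Titrant: 2x = 9.152 × 10^-3;  mass: 105.99x + 58.44y = 0.8673
Solving, x = 4.576 × 10^-3 mol, y = 6.542 × 10^-3 mol
mass of Na2CO3 = 4.576 × 10^-3 × 105.99 = 0.4850 g

0.4850 g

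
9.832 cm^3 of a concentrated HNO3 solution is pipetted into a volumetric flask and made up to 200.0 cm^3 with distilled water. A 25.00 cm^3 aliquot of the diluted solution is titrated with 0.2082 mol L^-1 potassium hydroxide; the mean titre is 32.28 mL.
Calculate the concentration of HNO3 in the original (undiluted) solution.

HNO3 + KOH → KNO3 + H2O
n(KOH) = 0.03228 × 0.2082 = 6.721 × 10^-3 mol
n(HNO3) in the aliquot = 6.721 × 10^-3 mol (1:1 ratio)
[HNO3]_dilute = 6.721 × 10^-3 / 0.02500 = 0.2688 mol/L
Dilution factor = 200.0 / 9.832 = 20.34
[HNO3]_stock = 0.2688 × 20.34 = 5.468 mol/L

5.468 mol/L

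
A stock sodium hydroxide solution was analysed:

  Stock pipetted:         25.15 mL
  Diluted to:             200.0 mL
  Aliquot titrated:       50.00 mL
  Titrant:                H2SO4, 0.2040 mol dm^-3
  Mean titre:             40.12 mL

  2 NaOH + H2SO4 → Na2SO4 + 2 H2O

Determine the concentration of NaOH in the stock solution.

2.603 mol/L

n(H2SO4) = 0.04012 × 0.2040 = 8.184 × 10^-3 mol
From the 2:1 ratio, n(NaOH) in the aliquot = 2/1 × 8.184 × 10^-3 = 0.01637 mol
[NaOH]_dilute = 0.01637 / 0.05000 = 0.3274 mol/L
Dilution factor = 200.0 / 25.15 = 7.952
[NaOH]_stock = 0.3274 × 7.952 = 2.603 mol/L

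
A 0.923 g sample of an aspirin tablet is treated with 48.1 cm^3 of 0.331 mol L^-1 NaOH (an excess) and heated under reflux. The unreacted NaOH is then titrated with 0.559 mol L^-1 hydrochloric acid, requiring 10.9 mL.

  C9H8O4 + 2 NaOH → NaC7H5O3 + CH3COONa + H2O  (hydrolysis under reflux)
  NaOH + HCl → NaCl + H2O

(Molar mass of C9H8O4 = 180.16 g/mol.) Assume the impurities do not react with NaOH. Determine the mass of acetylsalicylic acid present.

0.885 g

n(NaOH) added = 0.0481 × 0.331 = 0.0159 mol
n(HCl) used in back-titration = 0.0109 × 0.559 = 6.09 × 10^-3 mol
n(NaOH) left over = 6.09 × 10^-3 mol (1:1 ratio)
n(NaOH) consumed by analyte = 0.0159 − 6.09 × 10^-3 = 9.83 × 10^-3 mol
From the 1:2 ratio, n(C9H8O4) = 1/2 × 9.83 × 10^-3 = 4.91 × 10^-3 mol
mass of C9H8O4 = 4.91 × 10^-3 × 180.16 = 0.885 g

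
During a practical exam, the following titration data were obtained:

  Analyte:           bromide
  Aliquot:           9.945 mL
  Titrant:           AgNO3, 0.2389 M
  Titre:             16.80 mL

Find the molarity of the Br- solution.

Ag^+ + Br^- → AgBr(s)
n(AgNO3) = 0.01680 L × 0.2389 mol/L = 4.014 × 10^-3 mol
n(Br-) = 4.014 × 10^-3 mol (1:1 mole ratio)
[Br-] = 4.014 × 10^-3 mol / 0.009945 L = 0.4036 mol/L

0.4036 M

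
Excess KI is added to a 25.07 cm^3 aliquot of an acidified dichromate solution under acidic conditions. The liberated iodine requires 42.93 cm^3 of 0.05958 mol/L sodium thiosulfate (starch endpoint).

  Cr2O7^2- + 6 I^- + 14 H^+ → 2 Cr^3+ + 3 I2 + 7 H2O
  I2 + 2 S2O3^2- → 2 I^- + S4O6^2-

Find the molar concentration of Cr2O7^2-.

0.01700 mol/L

n(S2O3^2-) = 0.04293 × 0.05958 = 2.558 × 10^-3 mol
n(I2) = n(S2O3^2-)/2 = 1.279 × 10^-3 mol
From the 1:3 ratio, n(Cr2O7^2-) in the aliquot = 1/3 × 1.279 × 10^-3 = 4.263 × 10^-4 mol
[Cr2O7^2-] = 4.263 × 10^-4 / 0.02507 = 0.01700 mol/L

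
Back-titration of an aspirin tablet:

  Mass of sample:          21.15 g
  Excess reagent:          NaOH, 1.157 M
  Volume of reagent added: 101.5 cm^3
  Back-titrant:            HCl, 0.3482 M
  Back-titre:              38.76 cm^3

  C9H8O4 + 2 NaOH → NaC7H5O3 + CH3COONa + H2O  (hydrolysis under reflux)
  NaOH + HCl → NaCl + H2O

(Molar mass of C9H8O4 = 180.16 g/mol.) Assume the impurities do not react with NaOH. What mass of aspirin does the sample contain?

9.363 g

n(NaOH) added = 0.1015 × 1.157 = 0.1174 mol
n(HCl) used in back-titration = 0.03876 × 0.3482 = 0.01350 mol
n(NaOH) left over = 0.01350 mol (1:1 ratio)
n(NaOH) consumed by analyte = 0.1174 − 0.01350 = 0.1039 mol
From the 1:2 ratio, n(C9H8O4) = 1/2 × 0.1039 = 0.05197 mol
mass of C9H8O4 = 0.05197 × 180.16 = 9.363 g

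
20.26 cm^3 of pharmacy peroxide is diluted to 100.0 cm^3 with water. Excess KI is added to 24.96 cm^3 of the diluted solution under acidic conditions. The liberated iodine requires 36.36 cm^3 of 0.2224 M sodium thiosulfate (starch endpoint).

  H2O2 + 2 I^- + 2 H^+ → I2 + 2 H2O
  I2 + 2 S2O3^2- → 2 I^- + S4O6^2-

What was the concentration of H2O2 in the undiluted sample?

0.7995 M

n(S2O3^2-) = 0.03636 × 0.2224 = 8.086 × 10^-3 mol
n(I2) = n(S2O3^2-)/2 = 4.043 × 10^-3 mol
n(H2O2) in the aliquot = 4.043 × 10^-3 mol (1:1 ratio)
[H2O2]_dilute = 4.043 × 10^-3 / 0.02496 = 0.1620 mol/L
[H2O2]_original = 0.1620 × 100.0/20.26 = 0.7995 mol/L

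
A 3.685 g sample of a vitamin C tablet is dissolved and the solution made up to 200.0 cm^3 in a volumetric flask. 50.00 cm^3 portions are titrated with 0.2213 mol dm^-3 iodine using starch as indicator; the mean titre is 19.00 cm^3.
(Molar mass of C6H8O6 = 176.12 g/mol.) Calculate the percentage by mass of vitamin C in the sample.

80.38 %

C6H8O6 + I2 → C6H6O6 + 2 HI
n(I2) per titration = 0.01900 × 0.2213 = 4.205 × 10^-3 mol
n(C6H8O6) in each aliquot = 4.205 × 10^-3 mol (1:1 ratio)
n(C6H8O6) in the whole flask = 4.205 × 10^-3 × 200.0/50.00 = 0.01682 mol
mass of C6H8O6 = 0.01682 × 176.12 = 2.962 g
% C6H8O6 = 2.962 / 3.685 × 100 = 80.38 %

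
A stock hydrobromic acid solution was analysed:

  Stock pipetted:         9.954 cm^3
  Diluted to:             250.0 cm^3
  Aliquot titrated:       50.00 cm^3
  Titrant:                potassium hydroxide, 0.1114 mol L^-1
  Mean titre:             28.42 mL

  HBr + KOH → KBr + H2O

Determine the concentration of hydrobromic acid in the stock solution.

1.590 mol/L

n(KOH) = 0.02842 × 0.1114 = 3.166 × 10^-3 mol
n(HBr) in the aliquot = 3.166 × 10^-3 mol (1:1 ratio)
[HBr]_dilute = 3.166 × 10^-3 / 0.05000 = 0.06332 mol/L
Dilution factor = 250.0 / 9.954 = 25.12
[HBr]_stock = 0.06332 × 25.12 = 1.590 mol/L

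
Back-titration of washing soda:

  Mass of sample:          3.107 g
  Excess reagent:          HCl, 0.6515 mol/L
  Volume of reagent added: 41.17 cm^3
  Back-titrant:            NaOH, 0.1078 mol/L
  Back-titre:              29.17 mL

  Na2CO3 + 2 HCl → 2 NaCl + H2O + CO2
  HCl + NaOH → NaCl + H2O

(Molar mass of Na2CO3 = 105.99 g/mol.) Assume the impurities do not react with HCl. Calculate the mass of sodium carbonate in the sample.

n(HCl) added = 0.04117 × 0.6515 = 0.02682 mol
n(NaOH) used in back-titration = 0.02917 × 0.1078 = 3.145 × 10^-3 mol
n(HCl) left over = 3.145 × 10^-3 mol (1:1 ratio)
n(HCl) consumed by analyte = 0.02682 − 3.145 × 10^-3 = 0.02368 mol
From the 1:2 ratio, n(Na2CO3) = 1/2 × 0.02368 = 0.01184 mol
mass of Na2CO3 = 0.01184 × 105.99 = 1.255 g

1.255 g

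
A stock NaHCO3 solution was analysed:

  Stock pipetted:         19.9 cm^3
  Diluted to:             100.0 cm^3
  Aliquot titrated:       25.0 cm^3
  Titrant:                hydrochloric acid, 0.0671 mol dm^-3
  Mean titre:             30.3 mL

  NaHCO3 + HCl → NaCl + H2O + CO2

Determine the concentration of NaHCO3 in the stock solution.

n(HCl) = 0.0303 × 0.0671 = 2.03 × 10^-3 mol
n(NaHCO3) in the aliquot = 2.03 × 10^-3 mol (1:1 ratio)
[NaHCO3]_dilute = 2.03 × 10^-3 / 0.0250 = 0.0813 mol/L
Dilution factor = 100.0 / 19.9 = 5.025
[NaHCO3]_stock = 0.0813 × 5.025 = 0.409 mol/L

0.409 mol/L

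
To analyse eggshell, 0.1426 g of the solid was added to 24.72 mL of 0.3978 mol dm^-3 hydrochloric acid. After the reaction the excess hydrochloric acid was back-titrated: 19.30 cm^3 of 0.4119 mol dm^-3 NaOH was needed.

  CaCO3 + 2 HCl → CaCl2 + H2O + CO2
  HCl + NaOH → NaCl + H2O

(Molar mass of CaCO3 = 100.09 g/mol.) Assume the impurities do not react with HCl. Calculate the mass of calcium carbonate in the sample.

0.09428 g

n(HCl) added = 0.02472 × 0.3978 = 9.834 × 10^-3 mol
n(NaOH) used in back-titration = 0.01930 × 0.4119 = 7.950 × 10^-3 mol
n(HCl) left over = 7.950 × 10^-3 mol (1:1 ratio)
n(HCl) consumed by analyte = 9.834 × 10^-3 − 7.950 × 10^-3 = 1.884 × 10^-3 mol
From the 1:2 ratio, n(CaCO3) = 1/2 × 1.884 × 10^-3 = 9.420 × 10^-4 mol
mass of CaCO3 = 9.420 × 10^-4 × 100.09 = 0.09428 g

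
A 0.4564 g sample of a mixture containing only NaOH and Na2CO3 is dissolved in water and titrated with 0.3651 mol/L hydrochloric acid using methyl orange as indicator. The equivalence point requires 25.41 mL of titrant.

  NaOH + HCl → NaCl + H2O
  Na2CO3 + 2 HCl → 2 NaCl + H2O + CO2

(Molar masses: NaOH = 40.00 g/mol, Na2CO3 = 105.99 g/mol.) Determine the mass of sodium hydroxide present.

0.1085 g

n(HCl) = 0.02541 × 0.3651 = 9.277 × 10^-3 mol
Let x = n(NaOH), y = n(Na2CO3).
Titrant: 1x + 2y = 9.277 × 10^-3;  mass: 40.00x + 105.99y = 0.4564
Solving, x = 2.712 × 10^-3 mol, y = 3.283 × 10^-3 mol
mass of NaOH = 2.712 × 10^-3 × 40.00 = 0.1085 g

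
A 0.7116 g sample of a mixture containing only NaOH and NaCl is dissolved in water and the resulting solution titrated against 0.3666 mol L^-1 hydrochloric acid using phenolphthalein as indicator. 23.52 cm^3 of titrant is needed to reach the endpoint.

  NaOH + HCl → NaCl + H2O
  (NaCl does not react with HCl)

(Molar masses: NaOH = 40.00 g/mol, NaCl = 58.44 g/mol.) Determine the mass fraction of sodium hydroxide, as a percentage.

48.47 %

n(HCl) = 0.02352 × 0.3666 = 8.622 × 10^-3 mol
Let x = n(NaOH), y = n(NaCl).
Titrant: 1x = 8.622 × 10^-3;  mass: 40.00x + 58.44y = 0.7116
Solving, x = 8.622 × 10^-3 mol, y = 6.275 × 10^-3 mol
mass of NaOH = 8.622 × 10^-3 × 40.00 = 0.3449 g
% NaOH = 0.3449 / 0.7116 × 100 = 48.47 %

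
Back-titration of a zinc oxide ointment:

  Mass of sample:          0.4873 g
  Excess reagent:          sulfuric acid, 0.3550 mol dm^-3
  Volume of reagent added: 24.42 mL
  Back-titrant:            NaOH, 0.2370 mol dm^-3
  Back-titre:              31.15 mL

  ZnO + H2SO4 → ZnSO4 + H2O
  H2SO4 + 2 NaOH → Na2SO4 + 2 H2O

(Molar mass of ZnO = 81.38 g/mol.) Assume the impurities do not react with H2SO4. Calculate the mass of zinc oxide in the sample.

n(H2SO4) added = 0.02442 × 0.3550 = 8.669 × 10^-3 mol
n(NaOH) used in back-titration = 0.03115 × 0.2370 = 7.383 × 10^-3 mol
From the 1:2 ratio, n(H2SO4) left over = 1/2 × 7.383 × 10^-3 = 3.691 × 10^-3 mol
n(H2SO4) consumed by analyte = 8.669 × 10^-3 − 3.691 × 10^-3 = 4.978 × 10^-3 mol
n(ZnO) = 4.978 × 10^-3 mol (1:1 ratio)
mass of ZnO = 4.978 × 10^-3 × 81.38 = 0.4051 g

0.4051 g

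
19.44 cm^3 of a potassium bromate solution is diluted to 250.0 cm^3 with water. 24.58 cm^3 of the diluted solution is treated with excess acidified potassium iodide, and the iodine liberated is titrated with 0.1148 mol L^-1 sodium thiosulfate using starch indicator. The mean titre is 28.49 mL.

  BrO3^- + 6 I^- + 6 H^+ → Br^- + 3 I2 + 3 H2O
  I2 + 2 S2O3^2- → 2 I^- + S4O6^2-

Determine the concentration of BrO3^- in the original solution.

n(S2O3^2-) = 0.02849 × 0.1148 = 3.271 × 10^-3 mol
n(I2) = n(S2O3^2-)/2 = 1.635 × 10^-3 mol
From the 1:3 ratio, n(BrO3^-) in the aliquot = 1/3 × 1.635 × 10^-3 = 5.451 × 10^-4 mol
[BrO3^-]_dilute = 5.451 × 10^-4 / 0.02458 = 0.02218 mol/L
[BrO3^-]_original = 0.02218 × 250.0/19.44 = 0.2852 mol/L

0.2852 mol/L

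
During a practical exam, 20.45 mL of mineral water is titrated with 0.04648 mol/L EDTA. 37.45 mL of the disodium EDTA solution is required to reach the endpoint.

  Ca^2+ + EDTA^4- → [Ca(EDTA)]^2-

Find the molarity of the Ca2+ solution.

0.08512 mol/L

n(EDTA) = 0.03745 L × 0.04648 mol/L = 1.741 × 10^-3 mol
n(Ca2+) = 1.741 × 10^-3 mol (1:1 mole ratio)
[Ca2+] = 1.741 × 10^-3 mol / 0.02045 L = 0.08512 mol/L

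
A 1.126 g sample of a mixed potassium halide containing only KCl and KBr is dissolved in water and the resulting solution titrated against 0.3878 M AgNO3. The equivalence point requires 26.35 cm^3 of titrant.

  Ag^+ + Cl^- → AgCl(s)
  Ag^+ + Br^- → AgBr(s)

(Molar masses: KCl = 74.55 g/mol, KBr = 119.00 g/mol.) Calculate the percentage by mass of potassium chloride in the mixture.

13.41 %

n(AgNO3) = 0.02635 × 0.3878 = 0.01022 mol
Let x = n(KCl), y = n(KBr).
Titrant: 1x + 1y = 0.01022;  mass: 74.55x + 119.00y = 1.126
Solving, x = 2.025 × 10^-3 mol, y = 8.194 × 10^-3 mol
mass of KCl = 2.025 × 10^-3 × 74.55 = 0.1510 g
% KCl = 0.1510 / 1.126 × 100 = 13.41 %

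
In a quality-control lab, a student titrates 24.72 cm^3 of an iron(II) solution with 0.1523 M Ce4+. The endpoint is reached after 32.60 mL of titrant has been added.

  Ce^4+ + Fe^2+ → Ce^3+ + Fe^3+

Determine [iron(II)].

n(Ce4+) = 0.03260 L × 0.1523 mol/L = 4.965 × 10^-3 mol
n(Fe2+) = 4.965 × 10^-3 mol (1:1 mole ratio)
[Fe2+] = 4.965 × 10^-3 mol / 0.02472 L = 0.2008 mol/L

0.2008 M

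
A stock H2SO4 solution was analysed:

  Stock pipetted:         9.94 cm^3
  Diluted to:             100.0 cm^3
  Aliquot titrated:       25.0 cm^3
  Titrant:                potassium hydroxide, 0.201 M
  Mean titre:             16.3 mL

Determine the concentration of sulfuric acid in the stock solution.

0.659 M

H2SO4 + 2 KOH → K2SO4 + 2 H2O
n(KOH) = 0.0163 × 0.201 = 3.28 × 10^-3 mol
From the 1:2 ratio, n(H2SO4) in the aliquot = 1/2 × 3.28 × 10^-3 = 1.64 × 10^-3 mol
[H2SO4]_dilute = 1.64 × 10^-3 / 0.0250 = 0.0655 mol/L
Dilution factor = 100.0 / 9.94 = 10.06
[H2SO4]_stock = 0.0655 × 10.06 = 0.659 mol/L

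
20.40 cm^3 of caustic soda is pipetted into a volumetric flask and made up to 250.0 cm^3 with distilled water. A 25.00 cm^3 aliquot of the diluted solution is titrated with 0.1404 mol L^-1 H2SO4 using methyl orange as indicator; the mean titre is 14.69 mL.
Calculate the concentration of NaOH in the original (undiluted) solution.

2 NaOH + H2SO4 → Na2SO4 + 2 H2O
n(H2SO4) = 0.01469 × 0.1404 = 2.062 × 10^-3 mol
From the 2:1 ratio, n(NaOH) in the aliquot = 2/1 × 2.062 × 10^-3 = 4.125 × 10^-3 mol
[NaOH]_dilute = 4.125 × 10^-3 / 0.02500 = 0.1650 mol/L
Dilution factor = 250.0 / 20.40 = 12.25
[NaOH]_stock = 0.1650 × 12.25 = 2.022 mol/L

2.022 mol/L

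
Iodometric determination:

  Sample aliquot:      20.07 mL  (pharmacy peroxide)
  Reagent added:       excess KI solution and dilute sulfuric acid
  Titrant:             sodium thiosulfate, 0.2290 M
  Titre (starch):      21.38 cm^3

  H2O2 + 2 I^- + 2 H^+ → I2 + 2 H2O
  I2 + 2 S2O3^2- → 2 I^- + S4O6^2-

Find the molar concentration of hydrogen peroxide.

0.1220 M

n(S2O3^2-) = 0.02138 × 0.2290 = 4.896 × 10^-3 mol
n(I2) = n(S2O3^2-)/2 = 2.448 × 10^-3 mol
n(H2O2) in the aliquot = 2.448 × 10^-3 mol (1:1 ratio)
[H2O2] = 2.448 × 10^-3 / 0.02007 = 0.1220 mol/L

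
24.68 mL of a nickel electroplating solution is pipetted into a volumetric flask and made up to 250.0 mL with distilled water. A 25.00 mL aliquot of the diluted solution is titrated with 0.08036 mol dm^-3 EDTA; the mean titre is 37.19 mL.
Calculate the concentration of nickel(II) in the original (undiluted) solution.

1.211 mol/L

Ni^2+ + EDTA^4- → [Ni(EDTA)]^2-
n(EDTA) = 0.03719 × 0.08036 = 2.989 × 10^-3 mol
n(Ni2+) in the aliquot = 2.989 × 10^-3 mol (1:1 ratio)
[Ni2+]_dilute = 2.989 × 10^-3 / 0.02500 = 0.1195 mol/L
Dilution factor = 250.0 / 24.68 = 10.13
[Ni2+]_stock = 0.1195 × 10.13 = 1.211 mol/L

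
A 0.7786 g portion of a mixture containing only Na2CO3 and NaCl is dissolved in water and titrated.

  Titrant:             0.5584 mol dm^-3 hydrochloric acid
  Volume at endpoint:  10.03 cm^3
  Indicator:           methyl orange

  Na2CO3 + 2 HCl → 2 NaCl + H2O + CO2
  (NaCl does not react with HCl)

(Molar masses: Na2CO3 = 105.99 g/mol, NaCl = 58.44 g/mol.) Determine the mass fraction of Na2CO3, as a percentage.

n(HCl) = 0.01003 × 0.5584 = 5.601 × 10^-3 mol
Let x = n(Na2CO3), y = n(NaCl).
Titrant: 2x = 5.601 × 10^-3;  mass: 105.99x + 58.44y = 0.7786
Solving, x = 2.800 × 10^-3 mol, y = 8.244 × 10^-3 mol
mass of Na2CO3 = 2.800 × 10^-3 × 105.99 = 0.2968 g
% Na2CO3 = 0.2968 / 0.7786 × 100 = 38.12 %

38.12 %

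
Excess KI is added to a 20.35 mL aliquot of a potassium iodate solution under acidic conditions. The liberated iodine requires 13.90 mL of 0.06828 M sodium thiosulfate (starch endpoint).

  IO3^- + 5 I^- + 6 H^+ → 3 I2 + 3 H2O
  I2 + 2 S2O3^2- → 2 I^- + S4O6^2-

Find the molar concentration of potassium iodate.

n(S2O3^2-) = 0.01390 × 0.06828 = 9.491 × 10^-4 mol
n(I2) = n(S2O3^2-)/2 = 4.745 × 10^-4 mol
From the 1:3 ratio, n(IO3^-) in the aliquot = 1/3 × 4.745 × 10^-4 = 1.582 × 10^-4 mol
[IO3^-] = 1.582 × 10^-4 / 0.02035 = 0.007773 mol/L

0.007773 M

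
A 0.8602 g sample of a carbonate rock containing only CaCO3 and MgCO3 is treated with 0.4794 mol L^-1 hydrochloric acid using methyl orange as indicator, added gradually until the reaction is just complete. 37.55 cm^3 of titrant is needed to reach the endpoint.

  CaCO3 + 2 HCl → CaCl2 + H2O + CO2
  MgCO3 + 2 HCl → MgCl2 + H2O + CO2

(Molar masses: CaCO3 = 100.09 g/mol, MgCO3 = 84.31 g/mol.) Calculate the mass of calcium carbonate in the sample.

0.6428 g

n(HCl) = 0.03755 × 0.4794 = 0.01800 mol
Let x = n(CaCO3), y = n(MgCO3).
Titrant: 2x + 2y = 0.01800;  mass: 100.09x + 84.31y = 0.8602
Solving, x = 6.423 × 10^-3 mol, y = 2.578 × 10^-3 mol
mass of CaCO3 = 6.423 × 10^-3 × 100.09 = 0.6428 g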